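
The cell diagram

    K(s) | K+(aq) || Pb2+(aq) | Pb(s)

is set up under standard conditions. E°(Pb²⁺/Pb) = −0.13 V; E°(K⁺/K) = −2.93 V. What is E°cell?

By convention the left-hand electrode in cell notation is the anode (oxidation) and the right-hand electrode is the cathode (reduction).
E°cell = E°(right) − E°(left) = −0.13 − (−2.93) = +2.80 V.

+2.80 V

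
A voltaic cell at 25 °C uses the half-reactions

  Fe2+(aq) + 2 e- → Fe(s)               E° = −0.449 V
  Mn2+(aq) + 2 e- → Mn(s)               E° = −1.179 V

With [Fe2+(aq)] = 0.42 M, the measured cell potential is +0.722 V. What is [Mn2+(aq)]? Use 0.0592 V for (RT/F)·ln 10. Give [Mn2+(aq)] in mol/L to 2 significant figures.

The Fe²⁺/Fe couple has the larger reduction potential, so it is the cathode: E°cell = −0.449 − (−1.179) = +0.730 V and n = 2.
From the Nernst equation, log Q = n(E° − E)/0.0592 = 2·(+0.730 − (+0.722))/0.0592 = 0.270.
The balanced reaction is Fe2+(aq) + Mn(s) → Fe(s) + Mn2+(aq), so Q = [Mn2+(aq)] / [Fe2+(aq)].
Solving for the unknown gives log [Mn2+(aq)] = −0.107, so [Mn2+(aq)] ≈ 0.78 M.

0.78 M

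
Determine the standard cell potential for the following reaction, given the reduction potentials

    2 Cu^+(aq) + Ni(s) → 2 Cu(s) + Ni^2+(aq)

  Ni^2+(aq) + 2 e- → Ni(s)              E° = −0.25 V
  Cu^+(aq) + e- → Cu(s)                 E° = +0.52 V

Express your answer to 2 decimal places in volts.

+0.77 V

Cu^+(aq) gains electrons, so the Cu⁺/Cu couple is the cathode; the Ni²⁺/Ni couple is the anode.
E°cell = E°(cathode) − E°(anode) = +0.52 − (−0.25) = +0.77 V.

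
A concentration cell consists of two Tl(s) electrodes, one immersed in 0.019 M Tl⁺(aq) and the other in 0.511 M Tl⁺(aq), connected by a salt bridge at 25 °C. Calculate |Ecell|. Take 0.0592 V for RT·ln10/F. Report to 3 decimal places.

For a concentration cell E°cell = 0, since both electrodes use the same couple.
The compartment with the higher Tl⁺(aq) concentration (0.511 M) acts as the cathode; ions are reduced there and produced at the dilute (0.019 M) anode.
With n = 1, Ecell = −(0.0592/1)·log([dilute]/[conc]) = −(0.0592/1)·log(0.019/0.511) = +0.085 V.

0.085 V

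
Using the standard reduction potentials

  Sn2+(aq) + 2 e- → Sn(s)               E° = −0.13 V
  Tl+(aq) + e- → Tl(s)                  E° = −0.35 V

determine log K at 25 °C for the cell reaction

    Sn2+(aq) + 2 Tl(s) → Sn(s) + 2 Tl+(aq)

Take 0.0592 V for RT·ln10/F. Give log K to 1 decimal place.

log K = 7.4

The Sn²⁺/Sn couple is reduced (cathode); E°cell = −0.13 − (−0.35) = +0.22 V with n = 2.
At equilibrium E = 0, so log K = nE°cell / 0.0592 = (2)(+0.22) / 0.0592 = 7.4.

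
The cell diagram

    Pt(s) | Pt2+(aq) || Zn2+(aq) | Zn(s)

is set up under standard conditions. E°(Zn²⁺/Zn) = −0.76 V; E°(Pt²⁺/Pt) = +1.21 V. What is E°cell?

−1.97 V

By convention the left-hand electrode in cell notation is the anode (oxidation) and the right-hand electrode is the cathode (reduction).
E°cell = E°(right) − E°(left) = −0.76 − (+1.21) = −1.97 V.
The negative sign shows that, as written, the cell would require an external voltage to drive the reaction.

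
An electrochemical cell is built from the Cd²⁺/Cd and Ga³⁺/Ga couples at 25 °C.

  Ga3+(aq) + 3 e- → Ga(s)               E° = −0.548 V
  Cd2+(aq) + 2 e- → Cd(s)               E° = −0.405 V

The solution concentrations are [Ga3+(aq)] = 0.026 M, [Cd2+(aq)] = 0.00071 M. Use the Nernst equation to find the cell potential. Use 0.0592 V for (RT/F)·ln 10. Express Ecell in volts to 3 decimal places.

The Cd²⁺/Cd couple has the more positive E°, so it is the cathode; Ga³⁺/Ga is the anode.
E°cell = E°cat − E°an = −0.405 − (−0.548) = +0.143 V; n = 6.
Balancing gives 3 Cd2+(aq) + 2 Ga(s) → 3 Cd(s) + 2 Ga3+(aq); hence Q = [Ga3+(aq)]^2 / [Cd2+(aq)]^3 = 1.89×10^6 (log Q = 6.276).
By the Nernst equation, E = +0.143 − (0.0592/6)·(6.276) = +0.081 V.

+0.081 V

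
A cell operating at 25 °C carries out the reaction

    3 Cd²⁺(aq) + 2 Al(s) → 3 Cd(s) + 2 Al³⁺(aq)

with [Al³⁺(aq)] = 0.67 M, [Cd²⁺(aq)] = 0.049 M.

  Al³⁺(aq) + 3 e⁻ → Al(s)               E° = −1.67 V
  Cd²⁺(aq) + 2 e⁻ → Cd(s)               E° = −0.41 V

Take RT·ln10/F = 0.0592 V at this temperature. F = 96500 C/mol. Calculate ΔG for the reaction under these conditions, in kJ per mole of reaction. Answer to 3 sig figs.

−709 kJ/mol

E°cell = −0.41 − (−1.67) = +1.26 V; the balanced reaction transfers n = 6 electrons.
The reaction quotient is [Al³⁺(aq)]^2 / [Cd²⁺(aq)]^3 = 3.82×10^3; by Nernst, E = +1.26 − (0.0592/6)(3.582) = +1.2247 V.
Then ΔG = −nFE = −6 × 96500 × +1.2247 J/mol = −709 kJ/mol.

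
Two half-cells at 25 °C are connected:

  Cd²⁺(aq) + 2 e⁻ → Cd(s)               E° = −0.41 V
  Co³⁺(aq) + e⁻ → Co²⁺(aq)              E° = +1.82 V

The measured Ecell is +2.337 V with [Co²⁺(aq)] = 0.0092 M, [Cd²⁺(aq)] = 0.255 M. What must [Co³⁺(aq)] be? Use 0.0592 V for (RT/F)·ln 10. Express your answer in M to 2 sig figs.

0.30 M

The Co³⁺/Co²⁺ couple has the larger reduction potential, so it is the cathode: E°cell = +1.82 − (−0.41) = +2.23 V and n = 2.
From the Nernst equation, log Q = n(E° − E)/0.0592 = 2·(+2.23 − (+2.337))/0.0592 = −3.615.
For 2 Co³⁺(aq) + Cd(s) → 2 Co²⁺(aq) + Cd²⁺(aq), the reaction quotient is Q = ([Co²⁺(aq)]^2·[Cd²⁺(aq)]) / [Co³⁺(aq)]^2.
Solving for the unknown gives log [Co³⁺(aq)] = −0.525, so [Co³⁺(aq)] ≈ 0.30 M.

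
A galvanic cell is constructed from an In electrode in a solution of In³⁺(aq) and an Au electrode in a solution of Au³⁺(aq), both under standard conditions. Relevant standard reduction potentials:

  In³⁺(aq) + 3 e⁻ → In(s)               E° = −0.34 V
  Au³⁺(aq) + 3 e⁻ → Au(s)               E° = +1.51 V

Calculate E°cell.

The Au³⁺/Au couple has the higher E°, so Au ion is reduced (cathode) and In is oxidized (anode).
E°cell = E°(cathode) − E°(anode) = +1.51 − (−0.34) = +1.85 V.

+1.85 V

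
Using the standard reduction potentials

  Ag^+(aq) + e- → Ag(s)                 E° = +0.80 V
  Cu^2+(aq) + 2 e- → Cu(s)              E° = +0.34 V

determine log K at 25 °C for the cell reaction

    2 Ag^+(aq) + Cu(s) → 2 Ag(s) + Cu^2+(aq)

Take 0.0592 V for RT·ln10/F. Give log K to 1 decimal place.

log K = 15.5

The Ag⁺/Ag couple is reduced (cathode); E°cell = +0.80 − (+0.34) = +0.46 V with n = 2.
At equilibrium E = 0, so log K = nE°cell / 0.0592 = (2)(+0.46) / 0.0592 = 15.5.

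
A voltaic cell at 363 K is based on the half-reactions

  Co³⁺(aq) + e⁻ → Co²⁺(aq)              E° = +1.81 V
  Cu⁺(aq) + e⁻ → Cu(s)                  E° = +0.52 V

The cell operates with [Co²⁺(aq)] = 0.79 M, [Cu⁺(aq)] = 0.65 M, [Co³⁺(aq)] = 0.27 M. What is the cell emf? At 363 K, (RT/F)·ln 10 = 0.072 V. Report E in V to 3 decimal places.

+1.270 V

Co³⁺/Co²⁺ is reduced (cathode, E° = +1.81 V) and Cu⁺/Cu is oxidized (anode).
The standard potential is +1.81 − (+0.52) = +1.29 V and the balanced reaction transfers n = 1 electron.
The balanced reaction is Co³⁺(aq) + Cu(s) → Co²⁺(aq) + Cu⁺(aq), so Q = ([Co²⁺(aq)]·[Cu⁺(aq)]) / [Co³⁺(aq)] = 1.9 and log Q = 0.279.
E = E° − (0.072/n)·log Q = +1.29 − (0.072/1)(0.279) = +1.270 V.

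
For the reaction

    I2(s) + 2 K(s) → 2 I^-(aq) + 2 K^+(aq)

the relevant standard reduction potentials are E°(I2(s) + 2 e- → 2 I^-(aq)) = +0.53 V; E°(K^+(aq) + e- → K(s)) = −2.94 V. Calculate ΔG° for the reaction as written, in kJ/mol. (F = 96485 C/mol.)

In the reaction as written I2(s) is reduced, so the I₂/I⁻ couple is the cathode and K⁺/K is the anode.
E°cell = +0.53 − (−2.94) = +3.47 V; balancing electrons gives n = 2.
ΔG° = −nFE°cell = −(2)(96485)(+3.47) J/mol = −670 kJ/mol.

−670 kJ/mol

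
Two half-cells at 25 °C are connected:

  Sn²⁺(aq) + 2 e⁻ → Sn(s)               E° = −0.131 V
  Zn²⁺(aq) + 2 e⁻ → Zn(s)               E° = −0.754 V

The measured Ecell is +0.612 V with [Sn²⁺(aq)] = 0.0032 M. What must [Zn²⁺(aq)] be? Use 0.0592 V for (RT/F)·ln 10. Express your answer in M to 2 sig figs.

Sn²⁺/Sn is the cathode (higher E°); E°cell = −0.131 − (−0.754) = +0.623 V with n = 2.
From the Nernst equation, log Q = n(E° − E)/0.0592 = 2·(+0.623 − (+0.612))/0.0592 = 0.372.
For Sn²⁺(aq) + Zn(s) → Sn(s) + Zn²⁺(aq), the reaction quotient is Q = [Zn²⁺(aq)] / [Sn²⁺(aq)].
Isolating [Zn²⁺(aq)] in Q = 10^{0.372} yields log [Zn²⁺(aq)] = −2.123, i.e. 0.0075 M.

0.0075 M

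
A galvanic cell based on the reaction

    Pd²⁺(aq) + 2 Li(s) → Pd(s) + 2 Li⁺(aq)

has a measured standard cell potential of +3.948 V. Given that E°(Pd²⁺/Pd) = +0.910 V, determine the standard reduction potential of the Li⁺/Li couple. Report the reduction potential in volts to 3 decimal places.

In the reaction as written the Pd²⁺/Pd couple is reduced (cathode) and Li⁺/Li is oxidized (anode), so E°cell = E°(Pd²⁺/Pd) − E°(Li⁺/Li).
E°(Li⁺/Li) = E°(cathode) − E°cell = +0.910 − (+3.948) = −3.038 V.

−3.038 V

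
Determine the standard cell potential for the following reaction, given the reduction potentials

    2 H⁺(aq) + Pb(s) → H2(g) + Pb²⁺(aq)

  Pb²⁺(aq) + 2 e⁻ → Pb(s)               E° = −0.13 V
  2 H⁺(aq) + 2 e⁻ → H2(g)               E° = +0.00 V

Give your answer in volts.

H⁺(aq) gains electrons, so the 2H⁺/H₂ couple is the cathode; the Pb²⁺/Pb couple is the anode.
E°cell = E°(cathode) − E°(anode) = +0.00 − (−0.13) = +0.13 V.
The positive value indicates the reaction is spontaneous as written.

+0.13 V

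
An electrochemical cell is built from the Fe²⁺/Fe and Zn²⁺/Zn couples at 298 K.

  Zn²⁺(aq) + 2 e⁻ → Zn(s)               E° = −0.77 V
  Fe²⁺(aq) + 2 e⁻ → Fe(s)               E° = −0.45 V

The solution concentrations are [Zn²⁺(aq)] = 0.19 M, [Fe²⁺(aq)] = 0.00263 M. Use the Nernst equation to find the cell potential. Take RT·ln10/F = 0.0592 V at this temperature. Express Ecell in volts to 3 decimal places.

+0.265 V

Fe²⁺/Fe is reduced (cathode, E° = −0.45 V) and Zn²⁺/Zn is oxidized (anode).
E°cell = −0.45 − (−0.77) = +0.32 V, with n = 2 electrons transferred.
The balanced reaction is Fe²⁺(aq) + Zn(s) → Fe(s) + Zn²⁺(aq), so Q = [Zn²⁺(aq)] / [Fe²⁺(aq)] = 72.2 and log Q = 1.859.
E = E° − (0.0592/n)·log Q = +0.32 − (0.0592/2)(1.859) = +0.265 V.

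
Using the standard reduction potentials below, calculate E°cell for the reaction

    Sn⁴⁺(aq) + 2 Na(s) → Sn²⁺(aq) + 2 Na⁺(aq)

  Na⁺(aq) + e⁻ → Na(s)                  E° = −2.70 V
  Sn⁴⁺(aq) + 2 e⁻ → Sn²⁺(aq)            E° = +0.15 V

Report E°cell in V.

In the reaction as written, Sn⁴⁺(aq) is reduced (cathode) and Na⁺(aq) is produced by oxidation at the anode.
E°cell = E°(cathode) − E°(anode) = +0.15 − (−2.70) = +2.85 V.
The positive value indicates the reaction is spontaneous as written.

+2.85 V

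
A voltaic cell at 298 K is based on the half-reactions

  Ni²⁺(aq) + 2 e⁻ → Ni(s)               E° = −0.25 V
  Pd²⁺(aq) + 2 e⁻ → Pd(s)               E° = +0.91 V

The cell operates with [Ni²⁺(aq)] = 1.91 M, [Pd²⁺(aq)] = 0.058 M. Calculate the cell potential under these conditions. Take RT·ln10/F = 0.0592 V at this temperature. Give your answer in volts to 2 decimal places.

+1.12 V

The Pd²⁺/Pd couple has the more positive E°, so it is the cathode; Ni²⁺/Ni is the anode.
E°cell = +0.91 − (−0.25) = +1.16 V, with n = 2 electrons transferred.
Balancing gives Pd²⁺(aq) + Ni(s) → Pd(s) + Ni²⁺(aq); hence Q = [Ni²⁺(aq)] / [Pd²⁺(aq)] = 32.9 (log Q = 1.518).
By the Nernst equation, E = +1.16 − (0.0592/2)·(1.518) = +1.12 V.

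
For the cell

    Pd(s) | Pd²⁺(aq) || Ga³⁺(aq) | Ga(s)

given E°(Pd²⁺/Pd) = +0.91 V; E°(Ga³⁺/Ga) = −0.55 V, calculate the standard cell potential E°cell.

By convention the left-hand electrode in cell notation is the anode (oxidation) and the right-hand electrode is the cathode (reduction).
E°cell = E°(right) − E°(left) = −0.55 − (+0.91) = −1.46 V.
The negative sign shows that, as written, the cell would require an external voltage to drive the reaction.

−1.46 V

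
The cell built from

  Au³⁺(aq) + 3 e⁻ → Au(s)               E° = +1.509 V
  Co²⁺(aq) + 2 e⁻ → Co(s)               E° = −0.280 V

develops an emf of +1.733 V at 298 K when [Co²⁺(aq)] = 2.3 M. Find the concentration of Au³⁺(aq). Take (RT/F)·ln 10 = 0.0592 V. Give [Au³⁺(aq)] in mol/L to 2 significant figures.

0.0051 M

With Au³⁺/Au at the cathode and Co²⁺/Co at the anode, E°cell = +1.509 − (−0.280) = +1.789 V (n = 6).
From the Nernst equation, log Q = n(E° − E)/0.0592 = 6·(+1.789 − (+1.733))/0.0592 = 5.676.
For 2 Au³⁺(aq) + 3 Co(s) → 2 Au(s) + 3 Co²⁺(aq), the reaction quotient is Q = [Co²⁺(aq)]^3 / [Au³⁺(aq)]^2.
Isolating [Au³⁺(aq)] in Q = 10^{5.676} yields log [Au³⁺(aq)] = −2.295, i.e. 0.0051 M.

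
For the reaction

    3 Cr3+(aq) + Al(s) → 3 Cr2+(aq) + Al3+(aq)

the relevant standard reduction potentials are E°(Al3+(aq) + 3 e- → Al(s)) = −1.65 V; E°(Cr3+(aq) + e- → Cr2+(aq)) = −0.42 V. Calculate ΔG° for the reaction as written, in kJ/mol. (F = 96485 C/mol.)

−356 kJ/mol

In the reaction as written Cr3+(aq) is reduced, so the Cr³⁺/Cr²⁺ couple is the cathode and Al³⁺/Al is the anode.
E°cell = −0.42 − (−1.65) = +1.23 V; balancing electrons gives n = 3.
ΔG° = −nFE°cell = −(3)(96485)(+1.23) J/mol = −356 kJ/mol.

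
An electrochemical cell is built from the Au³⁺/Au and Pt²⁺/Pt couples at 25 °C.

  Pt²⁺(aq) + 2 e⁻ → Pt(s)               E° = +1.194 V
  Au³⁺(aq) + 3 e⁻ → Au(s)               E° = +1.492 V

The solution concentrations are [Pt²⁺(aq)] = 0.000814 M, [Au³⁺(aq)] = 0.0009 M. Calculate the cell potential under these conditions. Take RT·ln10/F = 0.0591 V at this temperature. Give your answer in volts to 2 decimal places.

Au³⁺/Au is reduced (cathode, E° = +1.492 V) and Pt²⁺/Pt is oxidized (anode).
E°cell = E°cat − E°an = +1.492 − (+1.194) = +0.298 V; n = 6.
The balanced reaction is 2 Au³⁺(aq) + 3 Pt(s) → 2 Au(s) + 3 Pt²⁺(aq), so Q = [Pt²⁺(aq)]^3 / [Au³⁺(aq)]^2 = 0.000666 and log Q = −3.177.
Applying E = E° − (RT ln10/nF)·log Q gives +0.298 − (0.0591/6)(−3.177) = +0.33 V.

+0.33 V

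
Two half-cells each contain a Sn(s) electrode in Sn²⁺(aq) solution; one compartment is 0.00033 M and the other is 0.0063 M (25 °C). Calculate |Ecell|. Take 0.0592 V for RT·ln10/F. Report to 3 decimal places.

0.038 V

For a concentration cell E°cell = 0, since both electrodes use the same couple.
The compartment with the higher Sn²⁺(aq) concentration (0.0063 M) acts as the cathode; ions are reduced there and produced at the dilute (0.00033 M) anode.
With n = 2, Ecell = −(0.0592/2)·log([dilute]/[conc]) = −(0.0592/2)·log(0.00033/0.0063) = +0.038 V.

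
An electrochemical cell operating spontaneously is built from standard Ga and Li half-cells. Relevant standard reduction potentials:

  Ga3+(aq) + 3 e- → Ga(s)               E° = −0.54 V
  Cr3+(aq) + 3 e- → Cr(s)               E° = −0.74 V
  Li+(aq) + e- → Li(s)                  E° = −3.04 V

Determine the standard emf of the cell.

Of the two couples in this cell, the one with the more positive reduction potential is reduced at the cathode: here that is Ga³⁺/Ga (−0.54 V); Li⁺/Li (−3.04 V) is the anode.
E°cell = E°(cathode) − E°(anode) = −0.54 − (−3.04) = +2.50 V.

+2.50 V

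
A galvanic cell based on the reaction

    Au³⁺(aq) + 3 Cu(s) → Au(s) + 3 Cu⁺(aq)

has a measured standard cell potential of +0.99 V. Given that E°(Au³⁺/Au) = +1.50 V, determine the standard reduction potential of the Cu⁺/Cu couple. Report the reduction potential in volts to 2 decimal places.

In the reaction as written the Au³⁺/Au couple is reduced (cathode) and Cu⁺/Cu is oxidized (anode), so E°cell = E°(Au³⁺/Au) − E°(Cu⁺/Cu).
E°(Cu⁺/Cu) = E°(cathode) − E°cell = +1.50 − (+0.99) = +0.51 V.

+0.51 V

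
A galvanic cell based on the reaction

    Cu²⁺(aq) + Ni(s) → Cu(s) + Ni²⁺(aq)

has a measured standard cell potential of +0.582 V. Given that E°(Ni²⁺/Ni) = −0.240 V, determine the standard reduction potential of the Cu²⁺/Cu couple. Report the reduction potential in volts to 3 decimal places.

In the reaction as written the Cu²⁺/Cu couple is reduced (cathode) and Ni²⁺/Ni is oxidized (anode), so E°cell = E°(Cu²⁺/Cu) − E°(Ni²⁺/Ni).
E°(Cu²⁺/Cu) = E°cell + E°(anode) = +0.582 + (−0.240) = +0.342 V.

+0.342 V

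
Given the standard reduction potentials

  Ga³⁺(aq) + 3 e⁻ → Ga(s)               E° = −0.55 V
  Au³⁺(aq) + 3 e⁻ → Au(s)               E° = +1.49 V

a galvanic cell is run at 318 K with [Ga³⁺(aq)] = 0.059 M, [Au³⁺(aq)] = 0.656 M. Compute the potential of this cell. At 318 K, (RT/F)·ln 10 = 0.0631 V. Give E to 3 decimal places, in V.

+2.062 V

Au³⁺/Au is reduced (cathode, E° = +1.49 V) and Ga³⁺/Ga is oxidized (anode).
The standard potential is +1.49 − (−0.55) = +2.04 V and the balanced reaction transfers n = 3 electrons.
For the overall reaction Au³⁺(aq) + Ga(s) → Au(s) + Ga³⁺(aq), Q = [Ga³⁺(aq)] / [Au³⁺(aq)] = 0.0899, giving log Q = −1.046.
Applying E = E° − (RT ln10/nF)·log Q gives +2.04 − (0.0631/3)(−1.046) = +2.062 V.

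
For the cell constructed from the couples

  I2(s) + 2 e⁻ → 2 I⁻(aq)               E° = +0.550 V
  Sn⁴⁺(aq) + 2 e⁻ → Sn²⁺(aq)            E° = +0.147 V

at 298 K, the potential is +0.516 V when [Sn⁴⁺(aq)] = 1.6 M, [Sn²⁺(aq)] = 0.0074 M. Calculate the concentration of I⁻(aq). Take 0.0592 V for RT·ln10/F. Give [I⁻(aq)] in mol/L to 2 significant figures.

The I₂/I⁻ couple has the larger reduction potential, so it is the cathode: E°cell = +0.550 − (+0.147) = +0.403 V and n = 2.
Since E = E° − (0.0592/n)·log Q, log Q = n(E° − E)/0.0592 = −3.818.
The balanced reaction is I2(s) + Sn²⁺(aq) → 2 I⁻(aq) + Sn⁴⁺(aq), so Q = ([I⁻(aq)]^2·[Sn⁴⁺(aq)]) / [Sn²⁺(aq)].
Solving for the unknown gives log [I⁻(aq)] = −3.076, so [I⁻(aq)] ≈ 0.00084 M.

0.00084 M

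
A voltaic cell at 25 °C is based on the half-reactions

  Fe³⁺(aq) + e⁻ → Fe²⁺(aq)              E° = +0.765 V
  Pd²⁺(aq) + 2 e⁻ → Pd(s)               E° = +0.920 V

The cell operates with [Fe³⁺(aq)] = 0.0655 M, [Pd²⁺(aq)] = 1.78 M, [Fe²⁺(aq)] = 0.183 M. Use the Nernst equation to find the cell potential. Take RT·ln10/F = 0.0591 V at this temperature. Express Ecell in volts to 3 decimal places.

+0.189 V

Pd²⁺/Pd is reduced (cathode, E° = +0.920 V) and Fe³⁺/Fe²⁺ is oxidized (anode).
The standard potential is +0.920 − (+0.765) = +0.155 V and the balanced reaction transfers n = 2 electrons.
For the overall reaction Pd²⁺(aq) + 2 Fe²⁺(aq) → Pd(s) + 2 Fe³⁺(aq), Q = [Fe³⁺(aq)]^2 / ([Pd²⁺(aq)]·[Fe²⁺(aq)]^2) = 0.072, giving log Q = −1.143.
E = E° − (0.0591/n)·log Q = +0.155 − (0.0591/2)(−1.143) = +0.189 V.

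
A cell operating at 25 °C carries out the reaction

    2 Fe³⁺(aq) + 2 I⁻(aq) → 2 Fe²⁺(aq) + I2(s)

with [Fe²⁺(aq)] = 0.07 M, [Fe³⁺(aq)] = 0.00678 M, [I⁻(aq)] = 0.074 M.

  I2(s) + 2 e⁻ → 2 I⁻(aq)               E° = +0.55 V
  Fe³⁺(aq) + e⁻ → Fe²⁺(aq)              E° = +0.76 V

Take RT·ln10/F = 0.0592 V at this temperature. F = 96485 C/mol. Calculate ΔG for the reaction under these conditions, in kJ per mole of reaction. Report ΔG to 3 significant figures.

E°cell = +0.76 − (+0.55) = +0.21 V; the balanced reaction transfers n = 2 electrons.
The reaction quotient is [Fe²⁺(aq)]^2 / ([Fe³⁺(aq)]^2·[I⁻(aq)]^2) = 1.95×10^4; by Nernst, E = +0.21 − (0.0592/2)(4.289) = +0.0830 V.
ΔG = −nFE = −(2)(96485)(+0.0830) J/mol = −16.0 kJ/mol.

−16.0 kJ/mol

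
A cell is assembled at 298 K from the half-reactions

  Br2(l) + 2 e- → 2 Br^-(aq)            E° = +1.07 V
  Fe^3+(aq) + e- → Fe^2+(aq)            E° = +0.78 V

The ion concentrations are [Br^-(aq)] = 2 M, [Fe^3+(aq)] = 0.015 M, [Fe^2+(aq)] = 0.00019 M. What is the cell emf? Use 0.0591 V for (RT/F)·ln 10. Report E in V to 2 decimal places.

Br₂/Br⁻ is reduced (cathode, E° = +1.07 V) and Fe³⁺/Fe²⁺ is oxidized (anode).
The standard potential is +1.07 − (+0.78) = +0.29 V and the balanced reaction transfers n = 2 electrons.
The balanced reaction is Br2(l) + 2 Fe^2+(aq) → 2 Br^-(aq) + 2 Fe^3+(aq), so Q = ([Br^-(aq)]^2·[Fe^3+(aq)]^2) / [Fe^2+(aq)]^2 = 2.49×10^4 and log Q = 4.397.
Applying E = E° − (RT ln10/nF)·log Q gives +0.29 − (0.0591/2)(4.397) = +0.16 V.

+0.16 V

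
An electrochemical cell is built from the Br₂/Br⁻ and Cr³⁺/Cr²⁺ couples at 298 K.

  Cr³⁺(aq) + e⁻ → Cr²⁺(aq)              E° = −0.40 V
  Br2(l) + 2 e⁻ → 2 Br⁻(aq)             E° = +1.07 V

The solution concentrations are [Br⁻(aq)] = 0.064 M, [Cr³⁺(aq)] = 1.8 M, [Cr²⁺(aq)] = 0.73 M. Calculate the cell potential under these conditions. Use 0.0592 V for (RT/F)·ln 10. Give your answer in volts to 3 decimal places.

+1.517 V

Since E°(Br₂/Br⁻) > E°(Cr³⁺/Cr²⁺), Br₂/Br⁻ serves as the cathode.
E°cell = E°cat − E°an = +1.07 − (−0.40) = +1.47 V; n = 2.
Balancing gives Br2(l) + 2 Cr²⁺(aq) → 2 Br⁻(aq) + 2 Cr³⁺(aq); hence Q = ([Br⁻(aq)]^2·[Cr³⁺(aq)]^2) / [Cr²⁺(aq)]^2 = 0.0249 (log Q = −1.604).
E = E° − (0.0592/n)·log Q = +1.47 − (0.0592/2)(−1.604) = +1.517 V.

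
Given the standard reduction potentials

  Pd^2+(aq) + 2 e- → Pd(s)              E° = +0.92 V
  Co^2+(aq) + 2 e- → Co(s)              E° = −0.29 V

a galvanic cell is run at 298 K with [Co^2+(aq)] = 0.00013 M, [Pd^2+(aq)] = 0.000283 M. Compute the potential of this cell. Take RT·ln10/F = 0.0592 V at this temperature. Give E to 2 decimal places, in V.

+1.22 V

Since E°(Pd²⁺/Pd) > E°(Co²⁺/Co), Pd²⁺/Pd serves as the cathode.
E°cell = E°cat − E°an = +0.92 − (−0.29) = +1.21 V; n = 2.
For the overall reaction Pd^2+(aq) + Co(s) → Pd(s) + Co^2+(aq), Q = [Co^2+(aq)] / [Pd^2+(aq)] = 0.459, giving log Q = −0.338.
E = E° − (0.0592/n)·log Q = +1.21 − (0.0592/2)(−0.338) = +1.22 V.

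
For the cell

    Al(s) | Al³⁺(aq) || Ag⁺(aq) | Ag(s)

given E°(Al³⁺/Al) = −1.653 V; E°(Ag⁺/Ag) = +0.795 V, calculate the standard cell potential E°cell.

+2.448 V

By convention the left-hand electrode in cell notation is the anode (oxidation) and the right-hand electrode is the cathode (reduction).
E°cell = E°(right) − E°(left) = +0.795 − (−1.653) = +2.448 V.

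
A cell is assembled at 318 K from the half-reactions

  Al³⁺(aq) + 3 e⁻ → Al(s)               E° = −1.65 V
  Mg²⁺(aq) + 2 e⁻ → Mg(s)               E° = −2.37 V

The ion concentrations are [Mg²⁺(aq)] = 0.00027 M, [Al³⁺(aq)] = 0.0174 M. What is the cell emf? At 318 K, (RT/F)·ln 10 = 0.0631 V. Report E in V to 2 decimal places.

+0.80 V

Since E°(Al³⁺/Al) > E°(Mg²⁺/Mg), Al³⁺/Al serves as the cathode.
E°cell = −1.65 − (−2.37) = +0.72 V, with n = 6 electrons transferred.
Balancing gives 2 Al³⁺(aq) + 3 Mg(s) → 2 Al(s) + 3 Mg²⁺(aq); hence Q = [Mg²⁺(aq)]^3 / [Al³⁺(aq)]^2 = 6.5×10^−8 (log Q = −7.187).
Applying E = E° − (RT ln10/nF)·log Q gives +0.72 − (0.0631/6)(−7.187) = +0.80 V.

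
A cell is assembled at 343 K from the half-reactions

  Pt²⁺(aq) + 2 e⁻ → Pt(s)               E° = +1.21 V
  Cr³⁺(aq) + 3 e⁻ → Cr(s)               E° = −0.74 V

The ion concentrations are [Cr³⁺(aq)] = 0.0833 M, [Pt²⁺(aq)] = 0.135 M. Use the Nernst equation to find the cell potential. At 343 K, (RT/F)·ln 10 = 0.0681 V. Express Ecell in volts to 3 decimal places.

+1.945 V

Since E°(Pt²⁺/Pt) > E°(Cr³⁺/Cr), Pt²⁺/Pt serves as the cathode.
E°cell = E°cat − E°an = +1.21 − (−0.74) = +1.95 V; n = 6.
Balancing gives 3 Pt²⁺(aq) + 2 Cr(s) → 3 Pt(s) + 2 Cr³⁺(aq); hence Q = [Cr³⁺(aq)]^2 / [Pt²⁺(aq)]^3 = 2.82 (log Q = 0.450).
By the Nernst equation, E = +1.95 − (0.0681/6)·(0.450) = +1.945 V.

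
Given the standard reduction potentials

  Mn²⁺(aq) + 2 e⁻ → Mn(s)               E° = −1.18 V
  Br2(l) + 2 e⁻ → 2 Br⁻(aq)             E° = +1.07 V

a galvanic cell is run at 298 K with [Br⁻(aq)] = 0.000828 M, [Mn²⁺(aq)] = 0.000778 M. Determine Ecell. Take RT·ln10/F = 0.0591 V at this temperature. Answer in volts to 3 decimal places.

Since E°(Br₂/Br⁻) > E°(Mn²⁺/Mn), Br₂/Br⁻ serves as the cathode.
The standard potential is +1.07 − (−1.18) = +2.25 V and the balanced reaction transfers n = 2 electrons.
For the overall reaction Br2(l) + Mn(s) → 2 Br⁻(aq) + Mn²⁺(aq), Q = [Br⁻(aq)]^2·[Mn²⁺(aq)] = 5.33×10^−10, giving log Q = −9.273.
Applying E = E° − (RT ln10/nF)·log Q gives +2.25 − (0.0591/2)(−9.273) = +2.524 V.

+2.524 V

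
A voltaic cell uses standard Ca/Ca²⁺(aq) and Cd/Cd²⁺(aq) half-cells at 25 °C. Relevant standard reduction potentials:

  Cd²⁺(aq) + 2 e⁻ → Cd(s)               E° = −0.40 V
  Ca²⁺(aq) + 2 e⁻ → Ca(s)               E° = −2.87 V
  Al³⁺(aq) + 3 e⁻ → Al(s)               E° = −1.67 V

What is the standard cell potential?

+2.47 V

The Cd²⁺/Cd couple has the higher E°, so Cd ion is reduced (cathode) and Ca is oxidized (anode).
E°cell = E°(cathode) − E°(anode) = −0.40 − (−2.87) = +2.47 V.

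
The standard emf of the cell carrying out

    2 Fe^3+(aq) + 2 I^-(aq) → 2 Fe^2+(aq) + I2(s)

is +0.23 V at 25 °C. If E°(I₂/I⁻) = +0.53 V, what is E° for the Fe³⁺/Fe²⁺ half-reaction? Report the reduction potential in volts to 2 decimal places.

In the reaction as written the Fe³⁺/Fe²⁺ couple is reduced (cathode) and I₂/I⁻ is oxidized (anode), so E°cell = E°(Fe³⁺/Fe²⁺) − E°(I₂/I⁻).
E°(Fe³⁺/Fe²⁺) = E°cell + E°(anode) = +0.23 + (+0.53) = +0.76 V.

+0.76 V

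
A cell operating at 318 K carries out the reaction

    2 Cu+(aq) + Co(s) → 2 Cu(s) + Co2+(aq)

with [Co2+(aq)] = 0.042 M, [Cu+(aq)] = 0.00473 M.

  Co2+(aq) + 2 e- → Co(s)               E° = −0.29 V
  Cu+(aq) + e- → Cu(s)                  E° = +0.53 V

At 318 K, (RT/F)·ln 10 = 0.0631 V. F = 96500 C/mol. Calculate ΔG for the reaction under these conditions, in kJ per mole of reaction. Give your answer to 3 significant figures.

−138 kJ/mol

The standard cell potential is +0.53 − (−0.29) = +0.82 V, with n = 2 electrons in the balanced equation.
The reaction quotient is [Co2+(aq)] / [Cu+(aq)]^2 = 1.88×10^3; by Nernst, E = +0.82 − (0.0631/2)(3.274) = +0.7167 V.
Then ΔG = −nFE = −2 × 96500 × +0.7167 J/mol = −138 kJ/mol.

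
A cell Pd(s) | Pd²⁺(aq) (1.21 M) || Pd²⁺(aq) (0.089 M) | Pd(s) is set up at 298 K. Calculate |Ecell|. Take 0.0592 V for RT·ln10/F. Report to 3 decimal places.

0.034 V

For a concentration cell E°cell = 0, since both electrodes use the same couple.
The compartment with the higher Pd²⁺(aq) concentration (1.21 M) acts as the cathode; ions are reduced there and produced at the dilute (0.089 M) anode.
With n = 2, Ecell = −(0.0592/2)·log([dilute]/[conc]) = −(0.0592/2)·log(0.089/1.21) = +0.034 V.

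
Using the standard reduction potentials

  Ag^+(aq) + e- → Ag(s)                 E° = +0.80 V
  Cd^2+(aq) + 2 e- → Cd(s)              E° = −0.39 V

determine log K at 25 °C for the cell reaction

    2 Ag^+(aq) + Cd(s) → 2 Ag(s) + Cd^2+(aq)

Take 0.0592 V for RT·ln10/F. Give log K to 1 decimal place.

log K = 40.2

The Ag⁺/Ag couple is reduced (cathode); E°cell = +0.80 − (−0.39) = +1.19 V with n = 2.
At equilibrium E = 0, so log K = nE°cell / 0.0592 = (2)(+1.19) / 0.0592 = 40.2.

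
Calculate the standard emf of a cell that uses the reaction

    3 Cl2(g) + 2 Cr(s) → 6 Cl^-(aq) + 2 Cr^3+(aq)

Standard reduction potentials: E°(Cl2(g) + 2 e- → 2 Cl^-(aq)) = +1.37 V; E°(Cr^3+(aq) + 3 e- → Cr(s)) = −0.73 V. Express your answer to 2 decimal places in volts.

In the reaction as written, Cl2(g) is reduced (cathode) and Cr^3+(aq) is produced by oxidation at the anode.
E°cell = E°(cathode) − E°(anode) = +1.37 − (−0.73) = +2.10 V.
The positive value indicates the reaction is spontaneous as written.

+2.10 V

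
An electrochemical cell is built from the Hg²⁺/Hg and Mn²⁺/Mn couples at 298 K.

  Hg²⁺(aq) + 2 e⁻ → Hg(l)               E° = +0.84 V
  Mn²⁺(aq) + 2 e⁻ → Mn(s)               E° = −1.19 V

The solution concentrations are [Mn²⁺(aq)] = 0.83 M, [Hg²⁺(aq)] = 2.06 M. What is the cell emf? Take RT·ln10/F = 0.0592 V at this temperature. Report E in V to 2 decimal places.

Since E°(Hg²⁺/Hg) > E°(Mn²⁺/Mn), Hg²⁺/Hg serves as the cathode.
The standard potential is +0.84 − (−1.19) = +2.03 V and the balanced reaction transfers n = 2 electrons.
For the overall reaction Hg²⁺(aq) + Mn(s) → Hg(l) + Mn²⁺(aq), Q = [Mn²⁺(aq)] / [Hg²⁺(aq)] = 0.403, giving log Q = −0.395.
By the Nernst equation, E = +2.03 − (0.0592/2)·(−0.395) = +2.04 V.

+2.04 V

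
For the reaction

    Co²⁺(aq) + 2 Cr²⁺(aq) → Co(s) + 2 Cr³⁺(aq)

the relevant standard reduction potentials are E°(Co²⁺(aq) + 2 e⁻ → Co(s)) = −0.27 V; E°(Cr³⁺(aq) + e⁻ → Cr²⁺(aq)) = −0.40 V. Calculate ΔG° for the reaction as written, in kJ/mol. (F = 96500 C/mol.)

−25.1 kJ/mol

In the reaction as written Co²⁺(aq) is reduced, so the Co²⁺/Co couple is the cathode and Cr³⁺/Cr²⁺ is the anode.
E°cell = −0.27 − (−0.40) = +0.13 V; balancing electrons gives n = 2.
ΔG° = −nFE°cell = −(2)(96500)(+0.13) J/mol = −25.1 kJ/mol.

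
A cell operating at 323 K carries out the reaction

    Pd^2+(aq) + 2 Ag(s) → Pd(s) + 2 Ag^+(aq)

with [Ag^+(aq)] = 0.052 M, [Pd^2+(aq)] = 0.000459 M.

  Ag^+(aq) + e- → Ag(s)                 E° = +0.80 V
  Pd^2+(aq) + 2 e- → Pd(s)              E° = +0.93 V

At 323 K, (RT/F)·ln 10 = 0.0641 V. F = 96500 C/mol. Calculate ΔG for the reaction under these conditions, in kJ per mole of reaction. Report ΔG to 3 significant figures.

E°cell = +0.93 − (+0.80) = +0.13 V; the balanced reaction transfers n = 2 electrons.
Q = [Ag^+(aq)]^2 / [Pd^2+(aq)] = 5.89, so log Q = 0.770 and E = +0.13 − (0.0641/2)(0.770) = +0.1053 V.
ΔG = −nFE = −(2)(96500)(+0.1053) J/mol = −20.3 kJ/mol.

−20.3 kJ/mol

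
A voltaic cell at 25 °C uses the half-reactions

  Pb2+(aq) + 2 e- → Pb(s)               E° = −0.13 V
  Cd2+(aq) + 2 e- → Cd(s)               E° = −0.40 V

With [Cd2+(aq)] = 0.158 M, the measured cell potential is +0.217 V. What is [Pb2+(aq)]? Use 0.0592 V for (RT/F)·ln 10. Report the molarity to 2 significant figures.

The Pb²⁺/Pb couple has the larger reduction potential, so it is the cathode: E°cell = −0.13 − (−0.40) = +0.27 V and n = 2.
Rearranging E = E° − (0.0592/n)·log Q gives log Q = 2(+0.27 − (+0.217))/0.0592 = 1.791.
Balancing electrons gives Pb2+(aq) + Cd(s) → Pb(s) + Cd2+(aq); thus Q = [Cd2+(aq)] / [Pb2+(aq)].
Solving for the unknown gives log [Pb2+(aq)] = −2.592, so [Pb2+(aq)] ≈ 0.0026 M.

0.0026 M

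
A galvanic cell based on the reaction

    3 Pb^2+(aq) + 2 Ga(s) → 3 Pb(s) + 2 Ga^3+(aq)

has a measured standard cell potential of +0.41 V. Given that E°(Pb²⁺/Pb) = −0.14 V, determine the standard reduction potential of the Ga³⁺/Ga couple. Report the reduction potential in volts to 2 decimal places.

In the reaction as written the Pb²⁺/Pb couple is reduced (cathode) and Ga³⁺/Ga is oxidized (anode), so E°cell = E°(Pb²⁺/Pb) − E°(Ga³⁺/Ga).
E°(Ga³⁺/Ga) = E°(cathode) − E°cell = −0.14 − (+0.41) = −0.55 V.

−0.55 V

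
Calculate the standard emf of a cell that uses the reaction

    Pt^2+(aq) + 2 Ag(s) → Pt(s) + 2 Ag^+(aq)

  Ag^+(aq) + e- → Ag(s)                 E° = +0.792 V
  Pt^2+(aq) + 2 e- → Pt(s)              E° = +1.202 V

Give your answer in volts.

+0.410 V

In the reaction as written, Pt^2+(aq) is reduced (cathode) and Ag^+(aq) is produced by oxidation at the anode.
E°cell = E°(cathode) − E°(anode) = +1.202 − (+0.792) = +0.410 V.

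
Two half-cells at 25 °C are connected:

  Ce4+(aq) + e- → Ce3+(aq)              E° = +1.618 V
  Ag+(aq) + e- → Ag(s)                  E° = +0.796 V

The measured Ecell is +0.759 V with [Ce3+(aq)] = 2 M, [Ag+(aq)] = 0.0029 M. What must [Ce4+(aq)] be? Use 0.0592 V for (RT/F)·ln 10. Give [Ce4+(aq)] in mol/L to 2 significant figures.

0.00050 M

The Ce⁴⁺/Ce³⁺ couple has the larger reduction potential, so it is the cathode: E°cell = +1.618 − (+0.796) = +0.822 V and n = 1.
From the Nernst equation, log Q = n(E° − E)/0.0592 = 1·(+0.822 − (+0.759))/0.0592 = 1.064.
Balancing electrons gives Ce4+(aq) + Ag(s) → Ce3+(aq) + Ag+(aq); thus Q = ([Ce3+(aq)]·[Ag+(aq)]) / [Ce4+(aq)].
Solving for the unknown gives log [Ce4+(aq)] = −3.301, so [Ce4+(aq)] ≈ 0.00050 M.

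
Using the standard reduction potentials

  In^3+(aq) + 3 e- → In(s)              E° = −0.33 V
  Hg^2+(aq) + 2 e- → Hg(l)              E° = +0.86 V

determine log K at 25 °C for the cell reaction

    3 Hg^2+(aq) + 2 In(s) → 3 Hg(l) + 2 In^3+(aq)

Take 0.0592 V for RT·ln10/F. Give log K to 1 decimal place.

log K = 120.6

The Hg²⁺/Hg couple is reduced (cathode); E°cell = +0.86 − (−0.33) = +1.19 V with n = 6.
At equilibrium E = 0, so log K = nE°cell / 0.0592 = (6)(+1.19) / 0.0592 = 120.6.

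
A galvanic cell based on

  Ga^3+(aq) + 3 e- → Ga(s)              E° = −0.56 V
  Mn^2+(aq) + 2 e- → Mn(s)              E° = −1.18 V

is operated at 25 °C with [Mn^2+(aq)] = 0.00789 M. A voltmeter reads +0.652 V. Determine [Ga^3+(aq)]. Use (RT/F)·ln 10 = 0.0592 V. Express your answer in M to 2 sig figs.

Ga³⁺/Ga is the cathode (higher E°); E°cell = −0.56 − (−1.18) = +0.62 V with n = 6.
Rearranging E = E° − (0.0592/n)·log Q gives log Q = 6(+0.62 − (+0.652))/0.0592 = −3.243.
The balanced reaction is 2 Ga^3+(aq) + 3 Mn(s) → 2 Ga(s) + 3 Mn^2+(aq), so Q = [Mn^2+(aq)]^3 / [Ga^3+(aq)]^2.
Solving for the unknown gives log [Ga^3+(aq)] = −1.533, so [Ga^3+(aq)] ≈ 0.029 M.

0.029 M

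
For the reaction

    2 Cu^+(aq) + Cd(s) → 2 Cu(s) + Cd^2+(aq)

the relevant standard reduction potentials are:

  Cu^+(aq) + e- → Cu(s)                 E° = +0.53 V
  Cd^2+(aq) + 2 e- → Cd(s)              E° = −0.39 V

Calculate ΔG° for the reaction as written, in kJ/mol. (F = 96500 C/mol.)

In the reaction as written Cu^+(aq) is reduced, so the Cu⁺/Cu couple is the cathode and Cd²⁺/Cd is the anode.
E°cell = +0.53 − (−0.39) = +0.92 V; balancing electrons gives n = 2.
ΔG° = −nFE°cell = −(2)(96500)(+0.92) J/mol = −178 kJ/mol.

−178 kJ/mol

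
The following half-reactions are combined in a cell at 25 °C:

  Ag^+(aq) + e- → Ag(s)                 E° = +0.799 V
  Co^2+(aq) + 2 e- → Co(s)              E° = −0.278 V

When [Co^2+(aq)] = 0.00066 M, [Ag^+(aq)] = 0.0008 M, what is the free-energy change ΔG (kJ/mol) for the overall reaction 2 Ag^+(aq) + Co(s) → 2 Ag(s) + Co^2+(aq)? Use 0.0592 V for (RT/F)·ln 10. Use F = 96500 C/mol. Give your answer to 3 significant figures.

The standard cell potential is +0.799 − (−0.278) = +1.077 V, with n = 2 electrons in the balanced equation.
The reaction quotient is [Co^2+(aq)] / [Ag^+(aq)]^2 = 1.03×10^3; by Nernst, E = +1.077 − (0.0592/2)(3.013) = +0.9878 V.
ΔG = −nFE = −(2)(96500)(+0.9878) J/mol = −191 kJ/mol.

−191 kJ/mol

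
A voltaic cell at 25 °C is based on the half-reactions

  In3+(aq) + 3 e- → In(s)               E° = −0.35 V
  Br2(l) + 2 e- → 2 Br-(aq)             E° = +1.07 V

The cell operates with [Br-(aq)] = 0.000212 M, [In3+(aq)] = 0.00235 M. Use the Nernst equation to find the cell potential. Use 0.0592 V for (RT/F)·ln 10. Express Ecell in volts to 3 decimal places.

Br₂/Br⁻ is reduced (cathode, E° = +1.07 V) and In³⁺/In is oxidized (anode).
The standard potential is +1.07 − (−0.35) = +1.42 V and the balanced reaction transfers n = 6 electrons.
For the overall reaction 3 Br2(l) + 2 In(s) → 6 Br-(aq) + 2 In3+(aq), Q = [Br-(aq)]^6·[In3+(aq)]^2 = 5.01×10^−28, giving log Q = −27.300.
By the Nernst equation, E = +1.42 − (0.0592/6)·(−27.300) = +1.689 V.

+1.689 V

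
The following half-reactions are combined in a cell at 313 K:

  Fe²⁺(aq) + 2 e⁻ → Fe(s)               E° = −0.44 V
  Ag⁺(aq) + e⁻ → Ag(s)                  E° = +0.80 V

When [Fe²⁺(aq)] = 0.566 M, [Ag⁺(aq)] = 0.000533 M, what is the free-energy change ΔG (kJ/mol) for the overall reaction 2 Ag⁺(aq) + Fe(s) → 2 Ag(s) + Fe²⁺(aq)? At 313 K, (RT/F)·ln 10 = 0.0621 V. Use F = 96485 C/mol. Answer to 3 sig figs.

The standard cell potential is +0.80 − (−0.44) = +1.24 V, with n = 2 electrons in the balanced equation.
The reaction quotient is [Fe²⁺(aq)] / [Ag⁺(aq)]^2 = 1.99×10^6; by Nernst, E = +1.24 − (0.0621/2)(6.299) = +1.0444 V.
ΔG = −nFE = −(2)(96485)(+1.0444) J/mol = −202 kJ/mol.

−202 kJ/mol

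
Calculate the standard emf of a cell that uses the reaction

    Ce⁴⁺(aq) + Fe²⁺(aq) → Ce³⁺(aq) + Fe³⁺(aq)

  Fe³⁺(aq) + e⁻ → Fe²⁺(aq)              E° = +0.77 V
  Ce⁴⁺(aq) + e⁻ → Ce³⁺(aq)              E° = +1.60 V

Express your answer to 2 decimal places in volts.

Ce⁴⁺(aq) gains electrons, so the Ce⁴⁺/Ce³⁺ couple is the cathode; the Fe³⁺/Fe²⁺ couple is the anode.
E°cell = E°(cathode) − E°(anode) = +1.60 − (+0.77) = +0.83 V.
The positive value indicates the reaction is spontaneous as written.

+0.83 V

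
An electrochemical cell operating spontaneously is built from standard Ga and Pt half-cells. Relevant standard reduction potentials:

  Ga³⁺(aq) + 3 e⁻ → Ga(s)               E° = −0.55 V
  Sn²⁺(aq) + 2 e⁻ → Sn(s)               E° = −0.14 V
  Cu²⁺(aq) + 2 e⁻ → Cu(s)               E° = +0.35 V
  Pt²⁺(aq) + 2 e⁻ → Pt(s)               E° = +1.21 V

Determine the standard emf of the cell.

The Pt²⁺/Pt couple has the higher E°, so Pt ion is reduced (cathode) and Ga is oxidized (anode).
E°cell = E°(cathode) − E°(anode) = +1.21 − (−0.55) = +1.76 V.

+1.76 V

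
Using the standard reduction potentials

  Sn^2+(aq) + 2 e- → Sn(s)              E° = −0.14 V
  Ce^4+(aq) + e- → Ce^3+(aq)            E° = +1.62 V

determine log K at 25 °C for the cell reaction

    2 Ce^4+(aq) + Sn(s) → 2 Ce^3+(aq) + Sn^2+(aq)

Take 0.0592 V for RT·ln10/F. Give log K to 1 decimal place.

The Ce⁴⁺/Ce³⁺ couple is reduced (cathode); E°cell = +1.62 − (−0.14) = +1.76 V with n = 2.
At equilibrium E = 0, so log K = nE°cell / 0.0592 = (2)(+1.76) / 0.0592 = 59.5.

log K = 59.5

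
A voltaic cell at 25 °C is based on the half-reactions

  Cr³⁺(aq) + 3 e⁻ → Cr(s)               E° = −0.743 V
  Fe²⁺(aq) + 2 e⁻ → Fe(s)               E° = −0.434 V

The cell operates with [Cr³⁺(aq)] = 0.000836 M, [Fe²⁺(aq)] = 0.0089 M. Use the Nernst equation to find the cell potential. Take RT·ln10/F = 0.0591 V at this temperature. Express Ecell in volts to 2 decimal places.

+0.31 V

The Fe²⁺/Fe couple has the more positive E°, so it is the cathode; Cr³⁺/Cr is the anode.
E°cell = −0.434 − (−0.743) = +0.309 V, with n = 6 electrons transferred.
The balanced reaction is 3 Fe²⁺(aq) + 2 Cr(s) → 3 Fe(s) + 2 Cr³⁺(aq), so Q = [Cr³⁺(aq)]^2 / [Fe²⁺(aq)]^3 = 0.991 and log Q = −0.004.
Applying E = E° − (RT ln10/nF)·log Q gives +0.309 − (0.0591/6)(−0.004) = +0.31 V.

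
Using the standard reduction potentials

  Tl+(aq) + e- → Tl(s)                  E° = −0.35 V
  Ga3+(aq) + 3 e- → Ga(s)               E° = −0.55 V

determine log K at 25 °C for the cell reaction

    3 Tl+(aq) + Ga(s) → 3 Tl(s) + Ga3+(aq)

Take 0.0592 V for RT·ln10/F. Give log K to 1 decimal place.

log K = 10.1

The Tl⁺/Tl couple is reduced (cathode); E°cell = −0.35 − (−0.55) = +0.20 V with n = 3.
At equilibrium E = 0, so log K = nE°cell / 0.0592 = (3)(+0.20) / 0.0592 = 10.1.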